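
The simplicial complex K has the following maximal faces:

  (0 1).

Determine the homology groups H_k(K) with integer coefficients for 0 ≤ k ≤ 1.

We work with the vertex ordering 0 < 1. The simplices of K, each written with vertices in increasing order, are:

  0-simplices (2): [0], [1]
  1-simplices (1): [0,1]

so the chain groups are C_0 ≅ Z^2, C_1 ≅ Z^1.

The boundary map ∂_1: C_1 → C_0 sends each edge [p,q] (with p < q) to q − p.
This gives a 2×1 integer matrix of rank 1; reducing to Smith normal form yields diagonal entries (1).

Reading off H_k = ker ∂_k / im ∂_{k+1}:

  H_0: rank C_0 − rank ∂_1 = 2 − 1 = 1, and the invariant factors of ∂_1 are all 1, so H_0 ≅ Z.
  H_1: rank ker ∂_1 − rank ∂_2 = (1 − 1) − 0 = 0, and there is no ∂_2, so H_1 ≅ 0.

H_0 ≅ Z,  H_1 = 0.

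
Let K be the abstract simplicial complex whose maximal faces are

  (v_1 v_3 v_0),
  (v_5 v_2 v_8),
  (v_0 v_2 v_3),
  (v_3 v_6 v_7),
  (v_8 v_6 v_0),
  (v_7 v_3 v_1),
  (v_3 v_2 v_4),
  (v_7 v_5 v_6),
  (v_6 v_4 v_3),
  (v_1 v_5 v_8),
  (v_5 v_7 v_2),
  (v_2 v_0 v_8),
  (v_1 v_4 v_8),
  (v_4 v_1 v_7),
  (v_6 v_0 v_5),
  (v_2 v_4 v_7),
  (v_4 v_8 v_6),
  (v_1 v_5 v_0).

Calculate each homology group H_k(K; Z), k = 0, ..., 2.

K has 9 vertices, 27 edges, 18 triangles.
rank ∂_0 = 0, rank ∂_1 = 8 ⇒ b_0 = 9 − 0 − 8 = 1; all invariant factors of ∂_1 are 1 so no torsion. So H_0 = Z.
rank ∂_1 = 8, rank ∂_2 = 18 ⇒ b_1 = 27 − 8 − 18 = 1; ∂_2 has invariant factor(s) [2] giving torsion. So H_1 = Z ⊕ Z_2.
rank ∂_2 = 18, rank ∂_3 = 0 ⇒ b_2 = 18 − 18 − 0 = 0. So H_2 = 0.

H_0 = Z,  H_1 = Z ⊕ Z_2,  H_2 = 0.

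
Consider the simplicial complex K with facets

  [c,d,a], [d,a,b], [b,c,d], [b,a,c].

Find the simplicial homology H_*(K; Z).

H_0 ≅ Z,  H_1 = 0,  H_2 ≅ Z.

We work with the vertex ordering a < b < c < d. The simplices of K, each written with vertices in increasing order, are:

  0-simplices (4): a, b, c, d
  1-simplices (6): ab, ac, ad, bc, bd, cd
  2-simplices (4): abc, abd, acd, bcd

giving chain groups C_0 ≅ Z^4, C_1 ≅ Z^6, C_2 ≅ Z^4.

Boundary ∂_1: C_1 → C_0 is given by ∂[p,q] = [q] − [p]. For instance
  ∂bd = d − b.
The 4×6 boundary matrix has rank 3 and Smith normal form diag(1,1,1).

Boundary ∂_2: C_2 → C_1 sends each 2-simplex [p,q,r] to [q,r] − [p,r] + [p,q]. For instance
  ∂abc = bc − ac + ab,
  ∂abd = bd − ad + ab.
The resulting 6×4 matrix has rank 3, and its Smith normal form has invariant factors (1,1,1).

Reading off H_k = ker ∂_k / im ∂_{k+1}:

  H_0: rank C_0 − rank ∂_1 = 4 − 3 = 1, and the invariant factors of ∂_1 are all 1, so H_0 = Z.
  H_1: rank ker ∂_1 − rank ∂_2 = (6 − 3) − 3 = 0, and the invariant factors of ∂_2 are all 1, so H_1 = 0.
  H_2: rank ker ∂_2 − rank ∂_3 = (4 − 3) − 0 = 1, and there is no ∂_3, so H_2 = Z.

As a check, the Euler characteristic is 4 − 6 + 4 = 2, which agrees with 1 − 0 + 1 = 2.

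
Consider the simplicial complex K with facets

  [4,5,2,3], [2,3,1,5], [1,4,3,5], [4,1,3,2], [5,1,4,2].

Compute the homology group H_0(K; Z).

H_0 = Z.

We work with the vertex ordering 1 < 2 < 3 < 4 < 5. The simplices of K, each written with vertices in increasing order, are:

  0-simplices (5): [1], [2], [3], [4], [5]
  1-simplices (10): [1,2], [1,3], [1,4], [1,5], [2,3], [2,4], [2,5], [3,4], [3,5], [4,5]
  2-simplices (10): [1,2,3], [1,2,4], [1,2,5], [1,3,4], [1,3,5], [1,4,5], [2,3,4], [2,3,5], [2,4,5], [3,4,5]
  3-simplices (5): [1,2,3,4], [1,2,3,5], [1,2,4,5], [1,3,4,5], [2,3,4,5]

Hence C_0 ≅ Z^5, C_1 ≅ Z^10, C_2 ≅ Z^10, C_3 ≅ Z^5.

Boundary ∂_1: C_1 → C_0 is given by ∂[p,q] = [q] − [p].
As a 5×10 matrix over Z this has rank 4, with invariant factors (1,1,1,1).

The boundary map ∂_2: C_2 → C_1 sends each 2-simplex [p,q,r] to [q,r] − [p,r] + [p,q]. For instance
  ∂[1,4,5] = [4,5] − [1,5] + [1,4],
  ∂[1,3,5] = [3,5] − [1,5] + [1,3].
This gives a 10×10 integer matrix of rank 6; reducing to Smith normal form yields diagonal entries (1,1,1,1,1,1).

Boundary ∂_3: C_3 → C_2 sends each 3-simplex σ to the alternating sum Σ_i (−1)^i (σ with its i-th vertex removed). For instance
  ∂[2,3,4,5] = [3,4,5] − [2,4,5] + [2,3,5] − [2,3,4],
  ∂[1,2,3,5] = [2,3,5] − [1,3,5] + [1,2,5] − [1,2,3].
The 10×5 boundary matrix has rank 4 and Smith normal form diag(1,1,1,1).

Now H_k = ker ∂_k / im ∂_{k+1}, so:

  H_0: rank C_0 − rank ∂_1 = 5 − 4 = 1, and the invariant factors of ∂_1 are all 1, so H_0 = Z.

(K is a triangulation of the 3-sphere S^3.)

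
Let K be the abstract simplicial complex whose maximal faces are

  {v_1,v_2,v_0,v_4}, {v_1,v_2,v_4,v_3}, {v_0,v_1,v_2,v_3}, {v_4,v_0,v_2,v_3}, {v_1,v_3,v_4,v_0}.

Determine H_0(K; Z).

K has 5 vertices, 10 edges, 10 triangles, 5 3-simplices.
rank ∂_0 = 0, rank ∂_1 = 4 ⇒ b_0 = 5 − 0 − 4 = 1; all invariant factors of ∂_1 are 1 so no torsion. So H_0 = Z.

H_0 = Z.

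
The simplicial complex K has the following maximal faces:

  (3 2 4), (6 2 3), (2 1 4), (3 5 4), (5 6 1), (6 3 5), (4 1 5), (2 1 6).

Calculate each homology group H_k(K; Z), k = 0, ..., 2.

Take the total order 1 < 2 < 3 < 4 < 5 < 6 on the vertex set. Then K (dimension 2) consists of the simplices:

  0-simplices (6): [1], [2], [3], [4], [5], [6]
  1-simplices (12): [1,2], [1,4], [1,5], [1,6], [2,3], [2,4], [2,6], [3,4], [3,5], [3,6], [4,5], [5,6]
  2-simplices (8): [1,2,4], [1,2,6], [1,4,5], [1,5,6], [2,3,4], [2,3,6], [3,4,5], [3,5,6]

giving chain groups C_0 ≅ Z^6, C_1 ≅ Z^12, C_2 ≅ Z^8.

Boundary ∂_1: C_1 → C_0 is given by ∂[p,q] = [q] − [p]. For instance
  ∂[1,4] = [4] − [1].
As a 6×12 matrix over Z this has rank 5, with invariant factors (1,1,1,1,1).

Boundary ∂_2: C_2 → C_1 sends each 2-simplex [p,q,r] to [q,r] − [p,r] + [p,q]. For instance
  ∂[3,5,6] = [5,6] − [3,6] + [3,5],
  ∂[1,2,4] = [2,4] − [1,4] + [1,2].
This gives a 12×8 integer matrix of rank 7; reducing to Smith normal form yields diagonal entries (1,1,1,1,1,1,1).

Computing H_k = (kernel of ∂_k) / (image of ∂_{k+1}):

  H_0: rank C_0 − rank ∂_1 = 6 − 5 = 1, and the invariant factors of ∂_1 are all 1, so H_0 = Z.
  H_1: rank ker ∂_1 − rank ∂_2 = (12 − 5) − 7 = 0, and the invariant factors of ∂_2 are all 1, so H_1 = 0.
  H_2: rank ker ∂_2 − rank ∂_3 = (8 − 7) − 0 = 1, and there is no ∂_3, so H_2 = Z.

H_0 = Z,  H_1 = 0,  H_2 = Z.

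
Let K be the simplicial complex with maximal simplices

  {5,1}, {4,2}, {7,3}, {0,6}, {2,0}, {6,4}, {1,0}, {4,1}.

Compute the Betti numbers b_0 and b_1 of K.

Order the vertices as 0 < 1 < 2 < 3 < 4 < 5 < 6 < 7. Listing each simplex with vertices in this order, K has dimension 1 with simplices:

  0-simplices (8): [0], [1], [2], [3], [4], [5], [6], [7]
  1-simplices (8): [0,1], [0,2], [0,6], [1,4], [1,5], [2,4], [3,7], [4,6]

so the chain groups are C_0 ≅ Z^8, C_1 ≅ Z^8.

Boundary ∂_1: C_1 → C_0 maps an edge to its endpoints' difference, ∂[p,q] = q − p. For instance
  ∂[1,5] = [5] − [1].
This gives a 8×8 integer matrix of rank 6; reducing to Smith normal form yields diagonal entries (1,1,1,1,1,1).

Now H_k = ker ∂_k / im ∂_{k+1}, so:

  H_0: rank C_0 − rank ∂_1 = 8 − 6 = 2, and the invariant factors of ∂_1 are all 1, so H_0 ≅ Z^2.
  H_1: rank ker ∂_1 − rank ∂_2 = (8 − 6) − 0 = 2, and there is no ∂_2, so H_1 ≅ Z^2.

Hence the Betti numbers are b_0 = 2, b_1 = 2.

b_0 = 2, b_1 = 2.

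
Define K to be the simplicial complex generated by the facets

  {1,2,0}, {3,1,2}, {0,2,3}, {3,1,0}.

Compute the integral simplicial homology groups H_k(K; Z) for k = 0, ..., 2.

Order the vertices as 0 < 1 < 2 < 3. Listing each simplex with vertices in this order, K has dimension 2 with simplices:

  0-simplices (4): [0], [1], [2], [3]
  1-simplices (6): [0,1], [0,2], [0,3], [1,2], [1,3], [2,3]
  2-simplices (4): [0,1,2], [0,1,3], [0,2,3], [1,2,3]

giving chain groups C_0 ≅ Z^4, C_1 ≅ Z^6, C_2 ≅ Z^4.

Boundary ∂_1: C_1 → C_0 sends each edge [p,q] (with p < q) to q − p. For instance
  ∂[0,1] = [1] − [0].
This gives a 4×6 integer matrix of rank 3; reducing to Smith normal form yields diagonal entries (1,1,1).

Boundary ∂_2: C_2 → C_1 acts by ∂[p,q,r] = [q,r] − [p,r] + [p,q]. For instance
  ∂[1,2,3] = [2,3] − [1,3] + [1,2],
  ∂[0,1,2] = [1,2] − [0,2] + [0,1].
The resulting 6×4 matrix has rank 3, and its Smith normal form has invariant factors (1,1,1).

Now H_k = ker ∂_k / im ∂_{k+1}, so:

  H_0: rank C_0 − rank ∂_1 = 4 − 3 = 1, and the invariant factors of ∂_1 are all 1, so H_0 ≅ Z.
  H_1: rank ker ∂_1 − rank ∂_2 = (6 − 3) − 3 = 0, and the invariant factors of ∂_2 are all 1, so H_1 ≅ 0.
  H_2: rank ker ∂_2 − rank ∂_3 = (4 − 3) − 0 = 1, and there is no ∂_3, so H_2 ≅ Z.

H_0 ≅ Z,  H_1 = 0,  H_2 ≅ Z.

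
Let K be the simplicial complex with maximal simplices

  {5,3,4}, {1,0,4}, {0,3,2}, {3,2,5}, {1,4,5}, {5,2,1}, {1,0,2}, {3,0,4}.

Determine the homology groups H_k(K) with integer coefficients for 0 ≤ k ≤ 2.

H_0 = Z,  H_1 = 0,  H_2 = Z.

We work with the vertex ordering 0 < 1 < 2 < 3 < 4 < 5. The simplices of K, each written with vertices in increasing order, are:

  0-simplices (6): [0], [1], [2], [3], [4], [5]
  1-simplices (12): [0,1], [0,2], [0,3], [0,4], [1,2], [1,4], [1,5], [2,3], [2,5], [3,4], [3,5], [4,5]
  2-simplices (8): [0,1,2], [0,1,4], [0,2,3], [0,3,4], [1,2,5], [1,4,5], [2,3,5], [3,4,5]

giving chain groups C_0 ≅ Z^6, C_1 ≅ Z^12, C_2 ≅ Z^8.

Boundary ∂_1: C_1 → C_0 is given by ∂[p,q] = [q] − [p]. For instance
  ∂[1,5] = [5] − [1].
As a 6×12 matrix over Z this has rank 5, with invariant factors (1,1,1,1,1).

The boundary map ∂_2: C_2 → C_1 maps a triangle to the signed sum of its edges. For instance
  ∂[0,3,4] = [3,4] − [0,4] + [0,3],
  ∂[3,4,5] = [4,5] − [3,5] + [3,4].
The 12×8 boundary matrix has rank 7 and Smith normal form diag(1,1,1,1,1,1,1).

Computing H_k = (kernel of ∂_k) / (image of ∂_{k+1}):

  H_0: rank C_0 − rank ∂_1 = 6 − 5 = 1, and the invariant factors of ∂_1 are all 1, so H_0 ≅ Z.
  H_1: rank ker ∂_1 − rank ∂_2 = (12 − 5) − 7 = 0, and the invariant factors of ∂_2 are all 1, so H_1 ≅ 0.
  H_2: rank ker ∂_2 − rank ∂_3 = (8 − 7) − 0 = 1, and there is no ∂_3, so H_2 ≅ Z.

As a check, the Euler characteristic is 6 − 12 + 8 = 2, which agrees with 1 − 0 + 1 = 2.
(K is a triangulation of the 2-sphere S^2.)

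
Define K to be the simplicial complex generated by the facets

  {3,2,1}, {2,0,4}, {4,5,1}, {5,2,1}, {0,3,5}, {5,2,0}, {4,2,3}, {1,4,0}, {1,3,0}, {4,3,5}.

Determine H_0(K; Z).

H_0 = Z.

Order the vertices as 0 < 1 < 2 < 3 < 4 < 5. Listing each simplex with vertices in this order, K has dimension 2 with simplices:

  0-simplices (6): [0], [1], [2], [3], [4], [5]
  1-simplices (15): [0,1], [0,2], [0,3], [0,4], [0,5], [1,2], [1,3], [1,4], [1,5], [2,3], [2,4], [2,5], [3,4], [3,5], [4,5]
  2-simplices (10): [0,1,3], [0,1,4], [0,2,4], [0,2,5], [0,3,5], [1,2,3], [1,2,5], [1,4,5], [2,3,4], [3,4,5]

giving chain groups C_0 ≅ Z^6, C_1 ≅ Z^15, C_2 ≅ Z^10.

∂_1: C_1 → C_0 is given by ∂[p,q] = [q] − [p].
This gives a 6×15 integer matrix of rank 5; reducing to Smith normal form yields diagonal entries (1,1,1,1,1).

∂_2: C_2 → C_1 maps a triangle to the signed sum of its edges. For instance
  ∂[3,4,5] = [4,5] − [3,5] + [3,4],
  ∂[0,1,4] = [1,4] − [0,4] + [0,1].
The resulting 15×10 matrix has rank 10, and its Smith normal form has invariant factors (1,1,1,1,1,1,1,1,1,2).

Reading off H_k = ker ∂_k / im ∂_{k+1}:

  H_0: rank C_0 − rank ∂_1 = 6 − 5 = 1, and the invariant factors of ∂_1 are all 1, so H_0 = Z.

(K is a triangulation of the real projective plane RP^2.)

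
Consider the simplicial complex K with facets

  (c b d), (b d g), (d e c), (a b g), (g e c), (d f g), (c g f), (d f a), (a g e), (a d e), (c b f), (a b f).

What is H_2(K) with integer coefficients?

We work with the vertex ordering a < b < c < d < e < f < g. The simplices of K, each written with vertices in increasing order, are:

  0-simplices (7): a, b, c, d, e, f, g
  1-simplices (18): ab, ad, ae, af, ag, bc, bd, bf, bg, cd, ce, cf, cg, de, df, dg, eg, fg
  2-simplices (12): abf, abg, ade, adf, aeg, bcd, bcf, bdg, cde, ceg, cfg, dfg

so the chain groups are C_0 ≅ Z^7, C_1 ≅ Z^18, C_2 ≅ Z^12.

Boundary ∂_1: C_1 → C_0 maps an edge to its endpoints' difference, ∂[p,q] = q − p. For instance
  ∂cg = g − c.
The resulting 7×18 matrix has rank 6, and its Smith normal form has invariant factors (1,1,1,1,1,1).

Boundary ∂_2: C_2 → C_1 maps a triangle to the signed sum of its edges. For instance
  ∂ceg = eg − cg + ce,
  ∂bdg = dg − bg + bd.
As a 18×12 matrix over Z this has rank 12, with invariant factors (1,1,1,1,1,1,1,1,1,1,1,2).

From H_k ≅ ker(∂_k) / im(∂_{k+1}) we obtain:

  H_2: rank ker ∂_2 − rank ∂_3 = (12 − 12) − 0 = 0, and there is no ∂_3, so H_2 ≅ 0.

H_2 = 0.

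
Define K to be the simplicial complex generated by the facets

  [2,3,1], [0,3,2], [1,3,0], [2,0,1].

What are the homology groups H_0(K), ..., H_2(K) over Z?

Take the total order 0 < 1 < 2 < 3 on the vertex set. Then K (dimension 2) consists of the simplices:

  0-simplices (4): [0], [1], [2], [3]
  1-simplices (6): [0,1], [0,2], [0,3], [1,2], [1,3], [2,3]
  2-simplices (4): [0,1,2], [0,1,3], [0,2,3], [1,2,3]

Hence C_0 ≅ Z^4, C_1 ≅ Z^6, C_2 ≅ Z^4.

Boundary ∂_1: C_1 → C_0 is given by ∂[p,q] = [q] − [p]. For instance
  ∂[1,3] = [3] − [1].
As a 4×6 matrix over Z this has rank 3, with invariant factors (1,1,1).

∂_2: C_2 → C_1 maps a triangle to the signed sum of its edges. For instance
  ∂[0,1,2] = [1,2] − [0,2] + [0,1],
  ∂[0,2,3] = [2,3] − [0,3] + [0,2].
The resulting 6×4 matrix has rank 3, and its Smith normal form has invariant factors (1,1,1).

Computing H_k = (kernel of ∂_k) / (image of ∂_{k+1}):

  H_0: rank C_0 − rank ∂_1 = 4 − 3 = 1, and the invariant factors of ∂_1 are all 1, so H_0 = Z.
  H_1: rank ker ∂_1 − rank ∂_2 = (6 − 3) − 3 = 0, and the invariant factors of ∂_2 are all 1, so H_1 = 0.
  H_2: rank ker ∂_2 − rank ∂_3 = (4 − 3) − 0 = 1, and there is no ∂_3, so H_2 = Z.

As a check, the Euler characteristic is 4 − 6 + 4 = 2, which agrees with 1 − 0 + 1 = 2.

H_0 ≅ Z,  H_1 = 0,  H_2 ≅ Z.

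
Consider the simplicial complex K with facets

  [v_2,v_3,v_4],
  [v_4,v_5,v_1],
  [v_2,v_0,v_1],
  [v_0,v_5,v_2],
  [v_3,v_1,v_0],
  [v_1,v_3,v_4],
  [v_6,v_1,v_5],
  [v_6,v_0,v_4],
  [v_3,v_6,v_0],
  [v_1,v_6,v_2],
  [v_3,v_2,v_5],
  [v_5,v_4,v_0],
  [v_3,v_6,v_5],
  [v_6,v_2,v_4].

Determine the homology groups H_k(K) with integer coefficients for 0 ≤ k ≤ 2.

H_0 = Z,  H_1 = Z^2,  H_2 = Z.

K has 7 vertices, 21 edges, 14 triangles.
rank ∂_0 = 0, rank ∂_1 = 6 ⇒ b_0 = 7 − 0 − 6 = 1; all invariant factors of ∂_1 are 1 so no torsion. So H_0 = Z.
rank ∂_1 = 6, rank ∂_2 = 13 ⇒ b_1 = 21 − 6 − 13 = 2; all invariant factors of ∂_2 are 1 so no torsion. So H_1 = Z^2.
rank ∂_2 = 13, rank ∂_3 = 0 ⇒ b_2 = 14 − 13 − 0 = 1. So H_2 = Z.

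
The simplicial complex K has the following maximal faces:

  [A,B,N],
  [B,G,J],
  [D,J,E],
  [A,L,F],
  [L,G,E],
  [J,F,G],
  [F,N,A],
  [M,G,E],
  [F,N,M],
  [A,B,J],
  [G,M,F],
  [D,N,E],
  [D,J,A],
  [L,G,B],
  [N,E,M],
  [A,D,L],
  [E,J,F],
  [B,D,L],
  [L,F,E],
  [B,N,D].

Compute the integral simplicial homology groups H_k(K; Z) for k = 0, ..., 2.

We work with the vertex ordering A < B < D < E < F < G < J < L < M < N. The simplices of K, each written with vertices in increasing order, are:

  0-simplices (10): A, B, D, E, F, G, J, L, M, N
  1-simplices (30): AB, AD, AF, AJ, AL, AN, BD, BG, BJ, BL, BN, DE, DJ, DL, DN, EF, EG, EJ, EL, EM, EN, FG, FJ, FL, FM, FN, GJ, GL, GM, MN
  2-simplices (20): ABJ, ABN, ADJ, ADL, AFL, AFN, BDL, BDN, BGJ, BGL, DEJ, DEN, EFJ, EFL, EGL, EGM, EMN, FGJ, FGM, FMN

Hence C_0 ≅ Z^10, C_1 ≅ Z^30, C_2 ≅ Z^20.

∂_1: C_1 → C_0 sends each edge [p,q] (with p < q) to q − p. For instance
  ∂EG = G − E.
The 10×30 boundary matrix has rank 9 and Smith normal form diag(1,1,1,1,1,1,1,1,1).

∂_2: C_2 → C_1 maps a triangle to the signed sum of its edges. For instance
  ∂AFN = FN − AN + AF,
  ∂ABN = BN − AN + AB.
As a 30×20 matrix over Z this has rank 20, with invariant factors (1,1,1,1,1,1,1,1,1,1,1,1,1,1,1,1,1,1,1,2).

From H_k ≅ ker(∂_k) / im(∂_{k+1}) we obtain:

  H_0: rank C_0 − rank ∂_1 = 10 − 9 = 1, and the invariant factors of ∂_1 are all 1, so H_0 ≅ Z.
  H_1: rank ker ∂_1 − rank ∂_2 = (30 − 9) − 20 = 1, and ∂_2 has invariant factor 2 > 1, so H_1 ≅ Z ⊕ Z/2.
  H_2: rank ker ∂_2 − rank ∂_3 = (20 − 20) − 0 = 0, and there is no ∂_3, so H_2 ≅ 0.

As a check, the Euler characteristic is 10 − 30 + 20 = 0, which agrees with 1 − 1 + 0 = 0.

H_0 ≅ Z,  H_1 ≅ Z ⊕ Z/2,  H_2 = 0.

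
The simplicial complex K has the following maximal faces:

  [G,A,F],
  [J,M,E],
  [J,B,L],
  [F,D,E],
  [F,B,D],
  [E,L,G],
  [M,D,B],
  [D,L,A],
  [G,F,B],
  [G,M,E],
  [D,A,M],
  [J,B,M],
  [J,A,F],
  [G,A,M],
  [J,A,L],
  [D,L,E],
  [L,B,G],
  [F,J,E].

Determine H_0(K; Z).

We work with the vertex ordering A < B < D < E < F < G < J < L < M. The simplices of K, each written with vertices in increasing order, are:

  0-simplices (9): A, B, D, E, F, G, J, L, M
  1-simplices (27): AD, AF, AG, AJ, AL, AM, BD, BF, BG, BJ, BL, BM, DE, DF, DL, DM, EF, EG, EJ, EL, EM, FG, FJ, GL, GM, JL, JM
  2-simplices (18): ADL, ADM, AFG, AFJ, AGM, AJL, BDF, BDM, BFG, BGL, BJL, BJM, DEF, DEL, EFJ, EGL, EGM, EJM

so the chain groups are C_0 ≅ Z^9, C_1 ≅ Z^27, C_2 ≅ Z^18.

∂_1: C_1 → C_0 is given by ∂[p,q] = [q] − [p].
The 9×27 boundary matrix has rank 8 and Smith normal form diag(1,1,1,1,1,1,1,1).

The boundary map ∂_2: C_2 → C_1 sends each 2-simplex [p,q,r] to [q,r] − [p,r] + [p,q]. For instance
  ∂BJL = JL − BL + BJ,
  ∂EGL = GL − EL + EG.
The resulting 27×18 matrix has rank 17, and its Smith normal form has invariant factors (1,1,1,1,1,1,1,1,1,1,1,1,1,1,1,1,1).

From H_k ≅ ker(∂_k) / im(∂_{k+1}) we obtain:

  H_0: rank C_0 − rank ∂_1 = 9 − 8 = 1, and the invariant factors of ∂_1 are all 1, so H_0 = Z.

H_0 = Z.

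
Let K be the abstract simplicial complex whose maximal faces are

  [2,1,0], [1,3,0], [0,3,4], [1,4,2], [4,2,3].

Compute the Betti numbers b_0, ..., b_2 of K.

Take the total order 0 < 1 < 2 < 3 < 4 on the vertex set. Then K (dimension 2) consists of the simplices:

  0-simplices (5): [0], [1], [2], [3], [4]
  1-simplices (10): [0,1], [0,2], [0,3], [0,4], [1,2], [1,3], [1,4], [2,3], [2,4], [3,4]
  2-simplices (5): [0,1,2], [0,1,3], [0,3,4], [1,2,4], [2,3,4]

so the chain groups are C_0 ≅ Z^5, C_1 ≅ Z^10, C_2 ≅ Z^5.

Boundary ∂_1: C_1 → C_0 maps an edge to its endpoints' difference, ∂[p,q] = q − p. For instance
  ∂[3,4] = [4] − [3].
The resulting 5×10 matrix has rank 4, and its Smith normal form has invariant factors (1,1,1,1).

The boundary map ∂_2: C_2 → C_1 acts by ∂[p,q,r] = [q,r] − [p,r] + [p,q]. For instance
  ∂[2,3,4] = [3,4] − [2,4] + [2,3],
  ∂[0,1,3] = [1,3] − [0,3] + [0,1].
As a 10×5 matrix over Z this has rank 5, with invariant factors (1,1,1,1,1).

Reading off H_k = ker ∂_k / im ∂_{k+1}:

  H_0: rank C_0 − rank ∂_1 = 5 − 4 = 1, and the invariant factors of ∂_1 are all 1, so H_0 = Z.
  H_1: rank ker ∂_1 − rank ∂_2 = (10 − 4) − 5 = 1, and the invariant factors of ∂_2 are all 1, so H_1 = Z.
  H_2: rank ker ∂_2 − rank ∂_3 = (5 − 5) − 0 = 0, and there is no ∂_3, so H_2 = 0.

Hence the Betti numbers are b_0 = 1, b_1 = 1, b_2 = 0.

b_0 = 1, b_1 = 1, b_2 = 0.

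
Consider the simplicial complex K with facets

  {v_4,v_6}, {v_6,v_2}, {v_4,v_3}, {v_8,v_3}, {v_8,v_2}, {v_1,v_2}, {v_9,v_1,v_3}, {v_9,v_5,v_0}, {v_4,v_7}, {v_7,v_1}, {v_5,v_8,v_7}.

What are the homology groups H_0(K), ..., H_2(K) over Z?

Order the vertices as v_0 < v_1 < v_2 < v_3 < v_4 < v_5 < v_6 < v_7 < v_8 < v_9. Listing each simplex with vertices in this order, K has dimension 2 with simplices:

  0-simplices (10): [v_0], [v_1], [v_2], [v_3], [v_4], [v_5], [v_6], [v_7], [v_8], [v_9]
  1-simplices (17): (17 of them)
  2-simplices (3): [v_0,v_5,v_9], [v_1,v_3,v_9], [v_5,v_7,v_8]

giving chain groups C_0 ≅ Z^10, C_1 ≅ Z^17, C_2 ≅ Z^3.

The boundary map ∂_1: C_1 → C_0 is given by ∂[p,q] = [q] − [p]. For instance
  ∂[v_0,v_5] = [v_5] − [v_0].
The resulting 10×17 matrix has rank 9, and its Smith normal form has invariant factors (1,1,1,1,1,1,1,1,1).

∂_2: C_2 → C_1 acts by ∂[p,q,r] = [q,r] − [p,r] + [p,q]. For instance
  ∂[v_1,v_3,v_9] = [v_3,v_9] − [v_1,v_9] + [v_1,v_3],
  ∂[v_5,v_7,v_8] = [v_7,v_8] − [v_5,v_8] + [v_5,v_7].
This gives a 17×3 integer matrix of rank 3; reducing to Smith normal form yields diagonal entries (1,1,1).

Now H_k = ker ∂_k / im ∂_{k+1}, so:

  H_0: rank C_0 − rank ∂_1 = 10 − 9 = 1, and the invariant factors of ∂_1 are all 1, so H_0 = Z.
  H_1: rank ker ∂_1 − rank ∂_2 = (17 − 9) − 3 = 5, and the invariant factors of ∂_2 are all 1, so H_1 = Z^5.
  H_2: rank ker ∂_2 − rank ∂_3 = (3 − 3) − 0 = 0, and there is no ∂_3, so H_2 = 0.

H_0 ≅ Z,  H_1 ≅ Z^5,  H_2 = 0.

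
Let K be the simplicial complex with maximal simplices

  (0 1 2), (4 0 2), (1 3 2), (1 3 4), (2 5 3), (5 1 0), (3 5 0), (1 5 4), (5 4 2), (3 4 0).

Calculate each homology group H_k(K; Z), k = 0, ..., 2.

Order the vertices as 0 < 1 < 2 < 3 < 4 < 5. Listing each simplex with vertices in this order, K has dimension 2 with simplices:

  0-simplices (6): [0], [1], [2], [3], [4], [5]
  1-simplices (15): [0,1], [0,2], [0,3], [0,4], [0,5], [1,2], [1,3], [1,4], [1,5], [2,3], [2,4], [2,5], [3,4], [3,5], [4,5]
  2-simplices (10): [0,1,2], [0,1,5], [0,2,4], [0,3,4], [0,3,5], [1,2,3], [1,3,4], [1,4,5], [2,3,5], [2,4,5]

Hence C_0 ≅ Z^6, C_1 ≅ Z^15, C_2 ≅ Z^10.

Boundary ∂_1: C_1 → C_0 maps an edge to its endpoints' difference, ∂[p,q] = q − p.
This gives a 6×15 integer matrix of rank 5; reducing to Smith normal form yields diagonal entries (1,1,1,1,1).

Boundary ∂_2: C_2 → C_1 sends each 2-simplex [p,q,r] to [q,r] − [p,r] + [p,q]. For instance
  ∂[0,1,5] = [1,5] − [0,5] + [0,1],
  ∂[0,3,4] = [3,4] − [0,4] + [0,3].
The resulting 15×10 matrix has rank 10, and its Smith normal form has invariant factors (1,1,1,1,1,1,1,1,1,2).

From H_k ≅ ker(∂_k) / im(∂_{k+1}) we obtain:

  H_0: rank C_0 − rank ∂_1 = 6 − 5 = 1, and the invariant factors of ∂_1 are all 1, so H_0 = Z.
  H_1: rank ker ∂_1 − rank ∂_2 = (15 − 5) − 10 = 0, and ∂_2 has invariant factor 2 > 1, so H_1 = Z/2.
  H_2: rank ker ∂_2 − rank ∂_3 = (10 − 10) − 0 = 0, and there is no ∂_3, so H_2 = 0.

H_0 = Z,  H_1 = Z/2,  H_2 = 0.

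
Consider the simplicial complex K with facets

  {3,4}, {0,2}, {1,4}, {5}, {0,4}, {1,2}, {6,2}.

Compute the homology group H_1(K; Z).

Fix the vertex order 0 < 1 < 2 < 3 < 4 < 5 < 6 and write every simplex with vertices in increasing order. Then dim K = 1 and the simplices of K are:

  0-simplices (7): [0], [1], [2], [3], [4], [5], [6]
  1-simplices (6): [0,2], [0,4], [1,2], [1,4], [2,6], [3,4]

so the chain groups are C_0 ≅ Z^7, C_1 ≅ Z^6.

∂_1: C_1 → C_0 sends each edge [p,q] (with p < q) to q − p. For instance
  ∂[1,4] = [4] − [1].
This gives a 7×6 integer matrix of rank 5; reducing to Smith normal form yields diagonal entries (1,1,1,1,1).

Now H_k = ker ∂_k / im ∂_{k+1}, so:

  H_1: rank ker ∂_1 − rank ∂_2 = (6 − 5) − 0 = 1, and there is no ∂_2, so H_1 ≅ Z.

H_1 = Z.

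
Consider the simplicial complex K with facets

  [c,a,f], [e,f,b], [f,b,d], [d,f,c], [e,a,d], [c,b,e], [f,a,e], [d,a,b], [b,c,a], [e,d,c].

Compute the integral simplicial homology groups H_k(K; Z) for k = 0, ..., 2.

H_0 = Z,  H_1 = Z/2,  H_2 = 0.

Take the total order a < b < c < d < e < f on the vertex set. Then K (dimension 2) consists of the simplices:

  0-simplices (6): a, b, c, d, e, f
  1-simplices (15): ab, ac, ad, ae, af, bc, bd, be, bf, cd, ce, cf, de, df, ef
  2-simplices (10): abc, abd, acf, ade, aef, bce, bdf, bef, cde, cdf

so the chain groups are C_0 ≅ Z^6, C_1 ≅ Z^15, C_2 ≅ Z^10.

The boundary map ∂_1: C_1 → C_0 sends each edge [p,q] (with p < q) to q − p. For instance
  ∂bc = c − b.
The resulting 6×15 matrix has rank 5, and its Smith normal form has invariant factors (1,1,1,1,1).

∂_2: C_2 → C_1 maps a triangle to the signed sum of its edges. For instance
  ∂bce = ce − be + bc,
  ∂bef = ef − bf + be.
As a 15×10 matrix over Z this has rank 10, with invariant factors (1,1,1,1,1,1,1,1,1,2).

Now H_k = ker ∂_k / im ∂_{k+1}, so:

  H_0: rank C_0 − rank ∂_1 = 6 − 5 = 1, and the invariant factors of ∂_1 are all 1, so H_0 ≅ Z.
  H_1: rank ker ∂_1 − rank ∂_2 = (15 − 5) − 10 = 0, and ∂_2 has invariant factor 2 > 1, so H_1 ≅ Z/2.
  H_2: rank ker ∂_2 − rank ∂_3 = (10 − 10) − 0 = 0, and there is no ∂_3, so H_2 ≅ 0.

(K is a triangulation of the real projective plane RP^2.)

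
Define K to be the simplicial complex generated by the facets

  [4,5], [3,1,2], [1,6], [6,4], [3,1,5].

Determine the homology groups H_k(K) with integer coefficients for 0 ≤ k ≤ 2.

H_0 = Z,  H_1 = Z,  H_2 = 0.

Order the vertices as 1 < 2 < 3 < 4 < 5 < 6. Listing each simplex with vertices in this order, K has dimension 2 with simplices:

  0-simplices (6): [1], [2], [3], [4], [5], [6]
  1-simplices (8): [1,2], [1,3], [1,5], [1,6], [2,3], [3,5], [4,5], [4,6]
  2-simplices (2): [1,2,3], [1,3,5]

giving chain groups C_0 ≅ Z^6, C_1 ≅ Z^8, C_2 ≅ Z^2.

Boundary ∂_1: C_1 → C_0 is given by ∂[p,q] = [q] − [p]. For instance
  ∂[1,6] = [6] − [1].
This gives a 6×8 integer matrix of rank 5; reducing to Smith normal form yields diagonal entries (1,1,1,1,1).

The boundary map ∂_2: C_2 → C_1 maps a triangle to the signed sum of its edges. For instance
  ∂[1,3,5] = [3,5] − [1,5] + [1,3],
  ∂[1,2,3] = [2,3] − [1,3] + [1,2].
This gives a 8×2 integer matrix of rank 2; reducing to Smith normal form yields diagonal entries (1,1).

From H_k ≅ ker(∂_k) / im(∂_{k+1}) we obtain:

  H_0: rank C_0 − rank ∂_1 = 6 − 5 = 1, and the invariant factors of ∂_1 are all 1, so H_0 ≅ Z.
  H_1: rank ker ∂_1 − rank ∂_2 = (8 − 5) − 2 = 1, and the invariant factors of ∂_2 are all 1, so H_1 ≅ Z.
  H_2: rank ker ∂_2 − rank ∂_3 = (2 − 2) − 0 = 0, and there is no ∂_3, so H_2 ≅ 0.

As a check, the Euler characteristic is 6 − 8 + 2 = 0, which agrees with 1 − 1 + 0 = 0.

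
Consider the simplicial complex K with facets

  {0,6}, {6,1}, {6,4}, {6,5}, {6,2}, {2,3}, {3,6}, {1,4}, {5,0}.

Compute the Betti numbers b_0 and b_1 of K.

b_0 = 1, b_1 = 3.

Order the vertices as 0 < 1 < 2 < 3 < 4 < 5 < 6. Listing each simplex with vertices in this order, K has dimension 1 with simplices:

  0-simplices (7): [0], [1], [2], [3], [4], [5], [6]
  1-simplices (9): [0,5], [0,6], [1,4], [1,6], [2,3], [2,6], [3,6], [4,6], [5,6]

Hence C_0 ≅ Z^7, C_1 ≅ Z^9.

The boundary map ∂_1: C_1 → C_0 is given by ∂[p,q] = [q] − [p].
This gives a 7×9 integer matrix of rank 6; reducing to Smith normal form yields diagonal entries (1,1,1,1,1,1).

From H_k ≅ ker(∂_k) / im(∂_{k+1}) we obtain:

  H_0: rank C_0 − rank ∂_1 = 7 − 6 = 1, and the invariant factors of ∂_1 are all 1, so H_0 ≅ Z.
  H_1: rank ker ∂_1 − rank ∂_2 = (9 − 6) − 0 = 3, and there is no ∂_2, so H_1 ≅ Z^3.

Hence the Betti numbers are b_0 = 1, b_1 = 3.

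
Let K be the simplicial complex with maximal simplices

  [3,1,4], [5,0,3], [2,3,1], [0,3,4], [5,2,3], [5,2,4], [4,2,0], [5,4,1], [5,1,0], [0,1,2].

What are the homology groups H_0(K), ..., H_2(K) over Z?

H_0 ≅ Z,  H_1 ≅ Z/2Z,  H_2 = 0.

Order the vertices as 0 < 1 < 2 < 3 < 4 < 5. Listing each simplex with vertices in this order, K has dimension 2 with simplices:

  0-simplices (6): [0], [1], [2], [3], [4], [5]
  1-simplices (15): [0,1], [0,2], [0,3], [0,4], [0,5], [1,2], [1,3], [1,4], [1,5], [2,3], [2,4], [2,5], [3,4], [3,5], [4,5]
  2-simplices (10): [0,1,2], [0,1,5], [0,2,4], [0,3,4], [0,3,5], [1,2,3], [1,3,4], [1,4,5], [2,3,5], [2,4,5]

giving chain groups C_0 ≅ Z^6, C_1 ≅ Z^15, C_2 ≅ Z^10.

Boundary ∂_1: C_1 → C_0 sends each edge [p,q] (with p < q) to q − p.
The 6×15 boundary matrix has rank 5 and Smith normal form diag(1,1,1,1,1).

Boundary ∂_2: C_2 → C_1 sends each 2-simplex [p,q,r] to [q,r] − [p,r] + [p,q]. For instance
  ∂[0,1,2] = [1,2] − [0,2] + [0,1],
  ∂[0,1,5] = [1,5] − [0,5] + [0,1].
As a 15×10 matrix over Z this has rank 10, with invariant factors (1,1,1,1,1,1,1,1,1,2).

Now H_k = ker ∂_k / im ∂_{k+1}, so:

  H_0: rank C_0 − rank ∂_1 = 6 − 5 = 1, and the invariant factors of ∂_1 are all 1, so H_0 ≅ Z.
  H_1: rank ker ∂_1 − rank ∂_2 = (15 − 5) − 10 = 0, and ∂_2 has invariant factor 2 > 1, so H_1 ≅ Z/2Z.
  H_2: rank ker ∂_2 − rank ∂_3 = (10 − 10) − 0 = 0, and there is no ∂_3, so H_2 ≅ 0.

As a check, the Euler characteristic is 6 − 15 + 10 = 1, which agrees with 1 − 0 + 0 = 1.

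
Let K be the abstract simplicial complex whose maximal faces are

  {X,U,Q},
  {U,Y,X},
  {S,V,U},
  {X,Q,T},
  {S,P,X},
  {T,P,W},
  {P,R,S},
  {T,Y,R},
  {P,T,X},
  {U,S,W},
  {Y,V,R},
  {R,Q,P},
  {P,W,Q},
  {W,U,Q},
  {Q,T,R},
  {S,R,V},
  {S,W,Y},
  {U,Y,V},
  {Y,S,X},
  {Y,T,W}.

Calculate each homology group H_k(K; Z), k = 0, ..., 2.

Fix the vertex order P < Q < R < S < T < U < V < W < X < Y and write every simplex with vertices in increasing order. Then dim K = 2 and the simplices of K are:

  0-simplices (10): P, Q, R, S, T, U, V, W, X, Y
  1-simplices (30): PQ, PR, PS, PT, PW, PX, QR, QT, QU, QW, QX, RS, RT, RV, RY, SU, SV, SW, SX, SY, TW, TX, TY, UV, UW, UX, UY, VY, WY, XY
  2-simplices (20): PQR, PQW, PRS, PSX, PTW, PTX, QRT, QTX, QUW, QUX, RSV, RTY, RVY, SUV, SUW, SWY, SXY, TWY, UVY, UXY

so the chain groups are C_0 ≅ Z^10, C_1 ≅ Z^30, C_2 ≅ Z^20.

∂_1: C_1 → C_0 sends each edge [p,q] (with p < q) to q − p.
The 10×30 boundary matrix has rank 9 and Smith normal form diag(1,1,1,1,1,1,1,1,1).

The boundary map ∂_2: C_2 → C_1 maps a triangle to the signed sum of its edges. For instance
  ∂QRT = RT − QT + QR,
  ∂PRS = RS − PS + PR.
The resulting 30×20 matrix has rank 20, and its Smith normal form has invariant factors (1,1,1,1,1,1,1,1,1,1,1,1,1,1,1,1,1,1,1,2).

Now H_k = ker ∂_k / im ∂_{k+1}, so:

  H_0: rank C_0 − rank ∂_1 = 10 − 9 = 1, and the invariant factors of ∂_1 are all 1, so H_0 = Z.
  H_1: rank ker ∂_1 − rank ∂_2 = (30 − 9) − 20 = 1, and ∂_2 has invariant factor 2 > 1, so H_1 = Z ⊕ Z/2Z.
  H_2: rank ker ∂_2 − rank ∂_3 = (20 − 20) − 0 = 0, and there is no ∂_3, so H_2 = 0.

H_0 ≅ Z,  H_1 ≅ Z ⊕ Z/2Z,  H_2 = 0.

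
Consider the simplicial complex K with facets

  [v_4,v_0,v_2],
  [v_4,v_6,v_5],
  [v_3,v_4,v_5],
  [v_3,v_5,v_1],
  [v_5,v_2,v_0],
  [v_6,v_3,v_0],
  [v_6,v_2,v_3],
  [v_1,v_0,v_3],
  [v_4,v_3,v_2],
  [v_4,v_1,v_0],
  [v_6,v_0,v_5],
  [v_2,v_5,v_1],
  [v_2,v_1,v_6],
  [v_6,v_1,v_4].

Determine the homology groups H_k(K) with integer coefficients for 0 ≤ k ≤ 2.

H_0 ≅ Z,  H_1 ≅ Z^2,  H_2 ≅ Z.

We work with the vertex ordering v_0 < v_1 < v_2 < v_3 < v_4 < v_5 < v_6. The simplices of K, each written with vertices in increasing order, are:

  0-simplices (7): [v_0], [v_1], [v_2], [v_3], [v_4], [v_5], [v_6]
  1-simplices (21): (21 of them)
  2-simplices (14): (14 of them)

Hence C_0 ≅ Z^7, C_1 ≅ Z^21, C_2 ≅ Z^14.

Boundary ∂_1: C_1 → C_0 maps an edge to its endpoints' difference, ∂[p,q] = q − p.
The 7×21 boundary matrix has rank 6 and Smith normal form diag(1,1,1,1,1,1).

Boundary ∂_2: C_2 → C_1 acts by ∂[p,q,r] = [q,r] − [p,r] + [p,q]. For instance
  ∂[v_3,v_4,v_5] = [v_4,v_5] − [v_3,v_5] + [v_3,v_4],
  ∂[v_1,v_4,v_6] = [v_4,v_6] − [v_1,v_6] + [v_1,v_4].
The 21×14 boundary matrix has rank 13 and Smith normal form diag(1,1,1,1,1,1,1,1,1,1,1,1,1).

Reading off H_k = ker ∂_k / im ∂_{k+1}:

  H_0: rank C_0 − rank ∂_1 = 7 − 6 = 1, and the invariant factors of ∂_1 are all 1, so H_0 ≅ Z.
  H_1: rank ker ∂_1 − rank ∂_2 = (21 − 6) − 13 = 2, and the invariant factors of ∂_2 are all 1, so H_1 ≅ Z^2.
  H_2: rank ker ∂_2 − rank ∂_3 = (14 − 13) − 0 = 1, and there is no ∂_3, so H_2 ≅ Z.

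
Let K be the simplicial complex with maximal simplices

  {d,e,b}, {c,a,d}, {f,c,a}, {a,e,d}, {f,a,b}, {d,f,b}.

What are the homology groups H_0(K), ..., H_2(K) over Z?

Order the vertices as a < b < c < d < e < f. Listing each simplex with vertices in this order, K has dimension 2 with simplices:

  0-simplices (6): a, b, c, d, e, f
  1-simplices (12): ab, ac, ad, ae, af, bd, be, bf, cd, cf, de, df
  2-simplices (6): abf, acd, acf, ade, bde, bdf

giving chain groups C_0 ≅ Z^6, C_1 ≅ Z^12, C_2 ≅ Z^6.

Boundary ∂_1: C_1 → C_0 is given by ∂[p,q] = [q] − [p].
The 6×12 boundary matrix has rank 5 and Smith normal form diag(1,1,1,1,1).

Boundary ∂_2: C_2 → C_1 acts by ∂[p,q,r] = [q,r] − [p,r] + [p,q]. For instance
  ∂acf = cf − af + ac,
  ∂bdf = df − bf + bd.
The 12×6 boundary matrix has rank 6 and Smith normal form diag(1,1,1,1,1,1).

Now H_k = ker ∂_k / im ∂_{k+1}, so:

  H_0: rank C_0 − rank ∂_1 = 6 − 5 = 1, and the invariant factors of ∂_1 are all 1, so H_0 ≅ Z.
  H_1: rank ker ∂_1 − rank ∂_2 = (12 − 5) − 6 = 1, and the invariant factors of ∂_2 are all 1, so H_1 ≅ Z.
  H_2: rank ker ∂_2 − rank ∂_3 = (6 − 6) − 0 = 0, and there is no ∂_3, so H_2 ≅ 0.

H_0 ≅ Z,  H_1 ≅ Z,  H_2 = 0.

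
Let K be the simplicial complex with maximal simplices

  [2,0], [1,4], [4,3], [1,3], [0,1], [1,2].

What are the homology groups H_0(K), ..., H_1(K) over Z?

Fix the vertex order 0 < 1 < 2 < 3 < 4 and write every simplex with vertices in increasing order. Then dim K = 1 and the simplices of K are:

  0-simplices (5): [0], [1], [2], [3], [4]
  1-simplices (6): [0,1], [0,2], [1,2], [1,3], [1,4], [3,4]

giving chain groups C_0 ≅ Z^5, C_1 ≅ Z^6.

Boundary ∂_1: C_1 → C_0 sends each edge [p,q] (with p < q) to q − p. For instance
  ∂[1,4] = [4] − [1].
The 5×6 boundary matrix has rank 4 and Smith normal form diag(1,1,1,1).

Computing H_k = (kernel of ∂_k) / (image of ∂_{k+1}):

  H_0: rank C_0 − rank ∂_1 = 5 − 4 = 1, and the invariant factors of ∂_1 are all 1, so H_0 ≅ Z.
  H_1: rank ker ∂_1 − rank ∂_2 = (6 − 4) − 0 = 2, and there is no ∂_2, so H_1 ≅ Z^2.

(K is a triangulation of a wedge of 2 circles.)

H_0 = Z,  H_1 = Z^2.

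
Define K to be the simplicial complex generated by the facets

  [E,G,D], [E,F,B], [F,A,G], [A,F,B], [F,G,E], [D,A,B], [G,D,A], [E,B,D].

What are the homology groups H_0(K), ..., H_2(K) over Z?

We work with the vertex ordering A < B < D < E < F < G. The simplices of K, each written with vertices in increasing order, are:

  0-simplices (6): A, B, D, E, F, G
  1-simplices (12): AB, AD, AF, AG, BD, BE, BF, DE, DG, EF, EG, FG
  2-simplices (8): ABD, ABF, ADG, AFG, BDE, BEF, DEG, EFG

so the chain groups are C_0 ≅ Z^6, C_1 ≅ Z^12, C_2 ≅ Z^8.

Boundary ∂_1: C_1 → C_0 is given by ∂[p,q] = [q] − [p]. For instance
  ∂DG = G − D.
This gives a 6×12 integer matrix of rank 5; reducing to Smith normal form yields diagonal entries (1,1,1,1,1).

Boundary ∂_2: C_2 → C_1 sends each 2-simplex [p,q,r] to [q,r] − [p,r] + [p,q]. For instance
  ∂ABF = BF − AF + AB,
  ∂DEG = EG − DG + DE.
This gives a 12×8 integer matrix of rank 7; reducing to Smith normal form yields diagonal entries (1,1,1,1,1,1,1).

Reading off H_k = ker ∂_k / im ∂_{k+1}:

  H_0: rank C_0 − rank ∂_1 = 6 − 5 = 1, and the invariant factors of ∂_1 are all 1, so H_0 ≅ Z.
  H_1: rank ker ∂_1 − rank ∂_2 = (12 − 5) − 7 = 0, and the invariant factors of ∂_2 are all 1, so H_1 ≅ 0.
  H_2: rank ker ∂_2 − rank ∂_3 = (8 − 7) − 0 = 1, and there is no ∂_3, so H_2 ≅ Z.

As a check, the Euler characteristic is 6 − 12 + 8 = 2, which agrees with 1 − 0 + 1 = 2.

H_0 = Z,  H_1 = 0,  H_2 = Z.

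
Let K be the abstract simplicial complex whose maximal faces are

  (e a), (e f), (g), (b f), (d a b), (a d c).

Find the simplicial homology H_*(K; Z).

Fix the vertex order a < b < c < d < e < f < g and write every simplex with vertices in increasing order. Then dim K = 2 and the simplices of K are:

  0-simplices (7): a, b, c, d, e, f, g
  1-simplices (8): ab, ac, ad, ae, bd, bf, cd, ef
  2-simplices (2): abd, acd

so the chain groups are C_0 ≅ Z^7, C_1 ≅ Z^8, C_2 ≅ Z^2.

The boundary map ∂_1: C_1 → C_0 maps an edge to its endpoints' difference, ∂[p,q] = q − p.
As a 7×8 matrix over Z this has rank 5, with invariant factors (1,1,1,1,1).

Boundary ∂_2: C_2 → C_1 maps a triangle to the signed sum of its edges. For instance
  ∂abd = bd − ad + ab,
  ∂acd = cd − ad + ac.
The 8×2 boundary matrix has rank 2 and Smith normal form diag(1,1).

Computing H_k = (kernel of ∂_k) / (image of ∂_{k+1}):

  H_0: rank C_0 − rank ∂_1 = 7 − 5 = 2, and the invariant factors of ∂_1 are all 1, so H_0 = Z^2.
  H_1: rank ker ∂_1 − rank ∂_2 = (8 − 5) − 2 = 1, and the invariant factors of ∂_2 are all 1, so H_1 = Z.
  H_2: rank ker ∂_2 − rank ∂_3 = (2 − 2) − 0 = 0, and there is no ∂_3, so H_2 = 0.

As a check, the Euler characteristic is 7 − 8 + 2 = 1, which agrees with 2 − 1 + 0 = 1.

H_0 ≅ Z^2,  H_1 ≅ Z,  H_2 = 0.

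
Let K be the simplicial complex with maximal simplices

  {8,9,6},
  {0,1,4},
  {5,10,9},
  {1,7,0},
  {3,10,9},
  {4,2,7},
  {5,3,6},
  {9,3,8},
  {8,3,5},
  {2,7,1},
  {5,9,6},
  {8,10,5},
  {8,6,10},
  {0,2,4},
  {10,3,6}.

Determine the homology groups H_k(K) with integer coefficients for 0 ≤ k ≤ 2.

We work with the vertex ordering 0 < 1 < 2 < 3 < 4 < 5 < 6 < 7 < 8 < 9 < 10. The simplices of K, each written with vertices in increasing order, are:

  0-simplices (11): [0], [1], [2], [3], [4], [5], [6], [7], [8], [9], [10]
  1-simplices (25): (25 of them)
  2-simplices (15): [0,1,4], [0,1,7], [0,2,4], [1,2,7], [2,4,7], [3,5,6], [3,5,8], [3,6,10], [3,8,9], [3,9,10], [5,6,9], [5,8,10], [5,9,10], [6,8,9], [6,8,10]

Hence C_0 ≅ Z^11, C_1 ≅ Z^25, C_2 ≅ Z^15.

Boundary ∂_1: C_1 → C_0 sends each edge [p,q] (with p < q) to q − p.
As a 11×25 matrix over Z this has rank 9, with invariant factors (1,1,1,1,1,1,1,1,1).

∂_2: C_2 → C_1 sends each 2-simplex [p,q,r] to [q,r] − [p,r] + [p,q]. For instance
  ∂[1,2,7] = [2,7] − [1,7] + [1,2],
  ∂[5,9,10] = [9,10] − [5,10] + [5,9].
The 25×15 boundary matrix has rank 15 and Smith normal form diag(1,1,1,1,1,1,1,1,1,1,1,1,1,1,2).

Computing H_k = (kernel of ∂_k) / (image of ∂_{k+1}):

  H_0: rank C_0 − rank ∂_1 = 11 − 9 = 2, and the invariant factors of ∂_1 are all 1, so H_0 ≅ Z^2.
  H_1: rank ker ∂_1 − rank ∂_2 = (25 − 9) − 15 = 1, and ∂_2 has invariant factor 2 > 1, so H_1 ≅ Z ⊕ Z/2.
  H_2: rank ker ∂_2 − rank ∂_3 = (15 − 15) − 0 = 0, and there is no ∂_3, so H_2 ≅ 0.

As a check, the Euler characteristic is 11 − 25 + 15 = 1, which agrees with 2 − 1 + 0 = 1.
(K is a triangulation of the disjoint union of the Möbius band and the real projective plane RP^2.)

H_0 = Z^2,  H_1 = Z ⊕ Z/2,  H_2 = 0.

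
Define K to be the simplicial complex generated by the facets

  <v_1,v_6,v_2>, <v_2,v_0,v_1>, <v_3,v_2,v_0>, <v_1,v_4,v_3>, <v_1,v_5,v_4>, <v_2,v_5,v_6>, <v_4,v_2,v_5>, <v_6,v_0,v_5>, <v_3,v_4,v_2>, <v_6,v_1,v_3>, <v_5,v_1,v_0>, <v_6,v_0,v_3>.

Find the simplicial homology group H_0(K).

H_0 = Z.

K has 7 vertices, 18 edges, 12 triangles.
rank ∂_0 = 0, rank ∂_1 = 6 ⇒ b_0 = 7 − 0 − 6 = 1; all invariant factors of ∂_1 are 1 so no torsion. So H_0 = Z.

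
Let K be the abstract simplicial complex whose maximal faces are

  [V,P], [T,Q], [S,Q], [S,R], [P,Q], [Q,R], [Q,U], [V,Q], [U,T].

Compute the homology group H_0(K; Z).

H_0 ≅ Z.

Take the total order P < Q < R < S < T < U < V on the vertex set. Then K (dimension 1) consists of the simplices:

  0-simplices (7): P, Q, R, S, T, U, V
  1-simplices (9): PQ, PV, QR, QS, QT, QU, QV, RS, TU

Hence C_0 ≅ Z^7, C_1 ≅ Z^9.

The boundary map ∂_1: C_1 → C_0 sends each edge [p,q] (with p < q) to q − p. For instance
  ∂PQ = Q − P.
This gives a 7×9 integer matrix of rank 6; reducing to Smith normal form yields diagonal entries (1,1,1,1,1,1).

Reading off H_k = ker ∂_k / im ∂_{k+1}:

  H_0: rank C_0 − rank ∂_1 = 7 − 6 = 1, and the invariant factors of ∂_1 are all 1, so H_0 ≅ Z.

(K is a triangulation of a wedge of 3 circles.)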